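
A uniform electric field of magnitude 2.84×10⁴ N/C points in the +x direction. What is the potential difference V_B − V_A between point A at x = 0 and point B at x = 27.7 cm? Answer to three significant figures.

-7870 V

In a uniform field, potential decreases in the direction of E: V_B − V_A = −E·Δx.
V_B − V_A = −(2.84×10⁴ V/m)(0.277 m) = -7870 V.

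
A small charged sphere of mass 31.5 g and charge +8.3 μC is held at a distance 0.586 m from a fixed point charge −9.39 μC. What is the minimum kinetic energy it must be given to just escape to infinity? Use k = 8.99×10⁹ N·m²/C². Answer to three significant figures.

To just escape, total mechanical energy must reach zero at infinity: ½mv²_min + U = 0, so ½mv²_min = −U = |kQq|/r.
|U| = |kQq|/r = (8.99×10⁹ N·m²/C²)(9.39×10⁻⁶)(8.30×10⁻⁶)/(0.586) = 1.20 J.

1.20 J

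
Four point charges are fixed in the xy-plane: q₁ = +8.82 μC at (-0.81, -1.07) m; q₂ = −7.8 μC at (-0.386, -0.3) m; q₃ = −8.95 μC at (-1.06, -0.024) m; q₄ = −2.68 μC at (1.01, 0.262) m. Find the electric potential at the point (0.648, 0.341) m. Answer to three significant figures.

The total potential is the scalar sum of each charge's contribution, V = Σ kqᵢ/rᵢ.
Distances from the field point to each charge: r₁ = 2.03 m, r₂ = 1.22 m, r₃ = 1.75 m, r₄ = 0.371 m.
V = k[(8.82×10⁻⁶)/(2.03) + (-7.80×10⁻⁶)/(1.22) + (-8.95×10⁻⁶)/(1.75) + (-2.68×10⁻⁶)/(0.371)] = -1.30×10⁵ V.

-1.30×10⁵ V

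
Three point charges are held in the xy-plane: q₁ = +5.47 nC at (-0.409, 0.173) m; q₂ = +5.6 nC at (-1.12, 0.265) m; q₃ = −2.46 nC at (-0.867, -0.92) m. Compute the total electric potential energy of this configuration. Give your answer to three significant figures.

1.80×10⁻⁷ J

The assembly work is the sum of pairwise potential energies, U = Σ_{i<j} kqᵢqⱼ/rᵢⱼ.
Pair separations: r₁₂ = 0.717 m, r₁₃ = 1.19 m, r₂₃ = 1.21 m.
U = (3.84×10⁻⁷) + (-1.02×10⁻⁷) + (-1.02×10⁻⁷) = 1.80×10⁻⁷ J.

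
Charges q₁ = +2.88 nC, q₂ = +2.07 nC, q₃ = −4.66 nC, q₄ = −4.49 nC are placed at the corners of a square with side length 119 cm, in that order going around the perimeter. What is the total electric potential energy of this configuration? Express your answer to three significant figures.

-8.88×10⁻⁸ J

The assembly work is the sum of pairwise potential energies, U = Σ_{i<j} kqᵢqⱼ/rᵢⱼ.
The four side pairs have separation 1.19 m and the two diagonal pairs 1.68 m.
Summing all 6 pair terms gives U = -8.88×10⁻⁸ J.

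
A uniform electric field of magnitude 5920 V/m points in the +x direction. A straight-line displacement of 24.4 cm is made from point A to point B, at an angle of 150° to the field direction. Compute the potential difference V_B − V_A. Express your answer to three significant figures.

Only the component of displacement along E changes the potential: ΔV = −E·d·cosθ.
ΔV = −(5920 V/m)(0.244 m)cos150° = 1250 V.

1250 V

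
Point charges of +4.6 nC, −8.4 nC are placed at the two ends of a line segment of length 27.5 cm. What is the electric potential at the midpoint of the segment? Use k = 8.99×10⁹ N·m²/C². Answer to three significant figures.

Electric potential is a scalar, so the contributions from each charge add algebraically: V = Σ kqᵢ/rᵢ.
Each charge is 0.138 m from the midpoint.
V = k[(4.60×10⁻⁹)/(0.138) + (-8.40×10⁻⁹)/(0.138)] = -248 V.

-248 V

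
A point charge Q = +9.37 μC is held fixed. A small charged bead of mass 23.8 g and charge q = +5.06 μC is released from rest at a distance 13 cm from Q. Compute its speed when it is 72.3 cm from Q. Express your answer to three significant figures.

15.0 m/s

Only the electrostatic force acts, so mechanical energy is conserved: ½mv² = U₁ − U₂ = kQq(1/r₁ − 1/r₂).
U₁ − U₂ = (8.99×10⁹ N·m²/C²)(9.37×10⁻⁶ C)(5.06×10⁻⁶ C)(1/0.130 − 1/0.723) = 2.69 J.
v = √(2·2.69/0.0238) = 15.0 m/s.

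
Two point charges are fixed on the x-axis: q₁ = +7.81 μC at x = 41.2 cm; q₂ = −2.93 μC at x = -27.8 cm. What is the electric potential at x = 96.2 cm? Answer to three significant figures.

The total potential is the scalar sum of each charge's contribution, V = Σ kqᵢ/rᵢ.
Distances from the field point to each charge: r₁ = 0.550 m, r₂ = 1.24 m.
V = k[(7.81×10⁻⁶)/(0.550) + (-2.93×10⁻⁶)/(1.24)] = 1.06×10⁵ V.

1.06×10⁵ V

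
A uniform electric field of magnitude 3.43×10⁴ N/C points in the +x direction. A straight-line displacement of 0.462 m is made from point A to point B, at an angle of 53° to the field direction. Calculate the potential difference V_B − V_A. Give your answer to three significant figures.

-9540 V

Only the component of displacement along E changes the potential: ΔV = −E·d·cosθ.
ΔV = −(3.43×10⁴ V/m)(0.462 m)cos53° = -9540 V.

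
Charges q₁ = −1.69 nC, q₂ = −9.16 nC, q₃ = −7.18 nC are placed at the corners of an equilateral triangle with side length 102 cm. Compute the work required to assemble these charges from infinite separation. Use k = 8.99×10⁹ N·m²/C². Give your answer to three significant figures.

The work to assemble the configuration equals its total potential energy, U = Σ kqᵢqⱼ/rᵢⱼ over all pairs.
All three pair separations equal the side length, 1.02 m.
U = (1.36×10⁻⁷) + (1.07×10⁻⁷) + (5.80×10⁻⁷) = 8.23×10⁻⁷ J.

8.23×10⁻⁷ J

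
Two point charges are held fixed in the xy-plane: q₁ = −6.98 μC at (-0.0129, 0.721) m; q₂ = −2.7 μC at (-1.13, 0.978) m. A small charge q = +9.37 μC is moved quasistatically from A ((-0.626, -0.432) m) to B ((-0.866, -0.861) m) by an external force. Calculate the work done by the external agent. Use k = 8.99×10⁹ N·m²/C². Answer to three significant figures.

0.153 J

For quasistatic motion the external work equals the change in potential energy: W_ext = qΔV = q(V_B − V_A).
At A: distances to the source charges are 1.31 m, 1.50 m; V_A = Σ kqᵢ/rᵢ = -6.43×10⁴ V.
At B: distances to the source charges are 1.80 m, 1.86 m; V_B = Σ kqᵢ/rᵢ = -4.80×10⁴ V.
ΔV = V_B − V_A = 1.63×10⁴ V.
W_ext = qΔV = (9.37×10⁻⁶ C)(1.63×10⁴ V) = 0.153 J.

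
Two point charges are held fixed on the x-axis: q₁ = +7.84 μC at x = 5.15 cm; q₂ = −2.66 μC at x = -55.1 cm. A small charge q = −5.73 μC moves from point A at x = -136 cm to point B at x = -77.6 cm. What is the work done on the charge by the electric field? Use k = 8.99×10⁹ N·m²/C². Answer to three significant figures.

The work done by the electric force is W_field = −ΔU = −q(V_B − V_A) = q(V_A − V_B).
At A: distances to the source charges are 1.41 m, 0.809 m; V_A = Σ kqᵢ/rᵢ = 2.04×10⁴ V.
At B: distances to the source charges are 0.827 m, 0.225 m; V_B = Σ kqᵢ/rᵢ = -2.11×10⁴ V.
ΔV = V_B − V_A = -4.15×10⁴ V.
W_field = −qΔV = −(-5.73×10⁻⁶ C)(-4.15×10⁴ V) = -0.238 J.

-0.238 J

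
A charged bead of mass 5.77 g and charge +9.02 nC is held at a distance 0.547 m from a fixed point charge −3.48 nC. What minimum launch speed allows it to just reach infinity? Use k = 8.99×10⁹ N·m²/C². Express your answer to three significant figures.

To just escape, total mechanical energy must reach zero at infinity: ½mv²_min + U = 0, so ½mv²_min = −U = |kQq|/r.
|U| = |kQq|/r = (8.99×10⁹ N·m²/C²)(3.48×10⁻⁹)(9.02×10⁻⁹)/(0.547) = 5.16×10⁻⁷ J.
v_min = √(2|U|/m) = √(2·5.16×10⁻⁷/5.77×10⁻³) = 0.0134 m/s.

0.0134 m/s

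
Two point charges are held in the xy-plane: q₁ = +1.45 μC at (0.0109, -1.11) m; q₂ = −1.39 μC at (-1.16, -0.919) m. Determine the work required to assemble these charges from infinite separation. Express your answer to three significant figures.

The work to assemble the configuration equals its total potential energy, U = Σ kqᵢqⱼ/rᵢⱼ over all pairs.
Pair separations: r₁₂ = 1.19 m.
U = (-0.0153) = -0.0153 J.

-0.0153 J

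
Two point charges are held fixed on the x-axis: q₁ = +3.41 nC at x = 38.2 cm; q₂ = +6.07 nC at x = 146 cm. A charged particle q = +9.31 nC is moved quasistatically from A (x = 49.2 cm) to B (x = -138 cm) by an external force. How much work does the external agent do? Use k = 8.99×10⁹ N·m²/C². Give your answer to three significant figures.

-2.78×10⁻⁶ J

For quasistatic motion the external work equals the change in potential energy: W_ext = qΔV = q(V_B − V_A).
At A: distances to the source charges are 0.110 m, 0.968 m; V_A = Σ kqᵢ/rᵢ = 335 V.
At B: distances to the source charges are 1.76 m, 2.84 m; V_B = Σ kqᵢ/rᵢ = 36.6 V.
ΔV = V_B − V_A = -298 V.
W_ext = qΔV = (9.31×10⁻⁹ C)(-298 V) = -2.78×10⁻⁶ J.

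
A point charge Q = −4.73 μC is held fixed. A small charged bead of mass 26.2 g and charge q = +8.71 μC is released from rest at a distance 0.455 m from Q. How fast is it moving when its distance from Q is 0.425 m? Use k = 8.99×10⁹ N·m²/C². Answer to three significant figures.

2.09 m/s

Only the electrostatic force acts, so mechanical energy is conserved: ½mv² = U₁ − U₂ = kQq(1/r₁ − 1/r₂).
U₁ − U₂ = (8.99×10⁹ N·m²/C²)(-4.73×10⁻⁶ C)(8.71×10⁻⁶ C)(1/0.455 − 1/0.425) = 0.0575 J.
v = √(2·0.0575/0.0262) = 2.09 m/s.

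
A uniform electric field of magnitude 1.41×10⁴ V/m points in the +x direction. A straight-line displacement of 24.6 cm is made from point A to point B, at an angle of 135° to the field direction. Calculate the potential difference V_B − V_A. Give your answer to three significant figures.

Only the component of displacement along E changes the potential: ΔV = −E·d·cosθ.
ΔV = −(1.41×10⁴ V/m)(0.246 m)cos135° = 2450 V.

2450 V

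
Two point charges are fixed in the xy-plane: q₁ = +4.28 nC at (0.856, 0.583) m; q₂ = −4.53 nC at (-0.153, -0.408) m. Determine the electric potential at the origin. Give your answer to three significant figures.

-56.3 V

Electric potential is a scalar, so the contributions from each charge add algebraically: V = Σ kqᵢ/rᵢ.
Distances from the field point to each charge: r₁ = 1.04 m, r₂ = 0.436 m.
V = k[(4.28×10⁻⁹)/(1.04) + (-4.53×10⁻⁹)/(0.436)] = -56.3 V.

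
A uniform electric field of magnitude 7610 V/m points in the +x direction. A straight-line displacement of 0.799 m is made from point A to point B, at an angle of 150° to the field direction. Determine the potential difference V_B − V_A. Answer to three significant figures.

Only the component of displacement along E changes the potential: ΔV = −E·d·cosθ.
ΔV = −(7610 V/m)(0.799 m)cos150° = 5270 V.

5270 V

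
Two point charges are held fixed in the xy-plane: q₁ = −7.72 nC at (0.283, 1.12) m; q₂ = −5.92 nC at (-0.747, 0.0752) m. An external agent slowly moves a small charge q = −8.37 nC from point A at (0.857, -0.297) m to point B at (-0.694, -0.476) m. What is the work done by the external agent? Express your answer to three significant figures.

4.64×10⁻⁷ J

For quasistatic motion the external work equals the change in potential energy: W_ext = qΔV = q(V_B − V_A).
At A: distances to the source charges are 1.53 m, 1.65 m; V_A = Σ kqᵢ/rᵢ = -77.7 V.
At B: distances to the source charges are 1.87 m, 0.554 m; V_B = Σ kqᵢ/rᵢ = -133 V.
ΔV = V_B − V_A = -55.5 V.
W_ext = qΔV = (-8.37×10⁻⁹ C)(-55.5 V) = 4.64×10⁻⁷ J.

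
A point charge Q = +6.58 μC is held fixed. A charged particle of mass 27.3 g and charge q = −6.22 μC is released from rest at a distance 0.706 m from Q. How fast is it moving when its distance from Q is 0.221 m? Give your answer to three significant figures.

9.15 m/s

Only the electrostatic force acts, so mechanical energy is conserved: ½mv² = U₁ − U₂ = kQq(1/r₁ − 1/r₂).
U₁ − U₂ = (8.99×10⁹ N·m²/C²)(6.58×10⁻⁶ C)(-6.22×10⁻⁶ C)(1/0.706 − 1/0.221) = 1.14 J.
v = √(2·1.14/0.0273) = 9.15 m/s.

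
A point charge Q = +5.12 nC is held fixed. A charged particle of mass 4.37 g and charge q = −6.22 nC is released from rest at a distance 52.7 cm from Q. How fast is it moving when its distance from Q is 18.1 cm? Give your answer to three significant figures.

Only the electrostatic force acts, so mechanical energy is conserved: ½mv² = U₁ − U₂ = kQq(1/r₁ − 1/r₂).
U₁ − U₂ = (8.99×10⁹ N·m²/C²)(5.12×10⁻⁹ C)(-6.22×10⁻⁹ C)(1/0.527 − 1/0.181) = 1.04×10⁻⁶ J.
v = √(2·1.04×10⁻⁶/4.37×10⁻³) = 0.0218 m/s.

0.0218 m/s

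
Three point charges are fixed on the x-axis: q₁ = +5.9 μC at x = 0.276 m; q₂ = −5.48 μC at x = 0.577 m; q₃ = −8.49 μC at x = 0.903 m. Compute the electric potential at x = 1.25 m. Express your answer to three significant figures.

-2.39×10⁵ V

Electric potential is a scalar, so the contributions from each charge add algebraically: V = Σ kqᵢ/rᵢ.
Distances from the field point to each charge: r₁ = 0.974 m, r₂ = 0.673 m, r₃ = 0.347 m.
V = k[(5.90×10⁻⁶)/(0.974) + (-5.48×10⁻⁶)/(0.673) + (-8.49×10⁻⁶)/(0.347)] = -2.39×10⁵ V.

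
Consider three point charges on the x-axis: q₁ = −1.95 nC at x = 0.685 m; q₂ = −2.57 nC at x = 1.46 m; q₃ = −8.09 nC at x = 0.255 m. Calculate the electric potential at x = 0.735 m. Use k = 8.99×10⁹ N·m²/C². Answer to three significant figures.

-534 V

The total potential is the scalar sum of each charge's contribution, V = Σ kqᵢ/rᵢ.
Distances from the field point to each charge: r₁ = 0.0500 m, r₂ = 0.725 m, r₃ = 0.480 m.
V = k[(-1.95×10⁻⁹)/(0.0500) + (-2.57×10⁻⁹)/(0.725) + (-8.09×10⁻⁹)/(0.480)] = -534 V.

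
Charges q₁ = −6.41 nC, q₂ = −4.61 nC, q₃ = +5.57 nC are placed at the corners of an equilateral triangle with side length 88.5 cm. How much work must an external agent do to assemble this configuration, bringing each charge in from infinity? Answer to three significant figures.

The work to assemble the configuration equals its total potential energy, U = Σ kqᵢqⱼ/rᵢⱼ over all pairs.
All three pair separations equal the side length, 0.885 m.
U = (3.00×10⁻⁷) + (-3.63×10⁻⁷) + (-2.61×10⁻⁷) = -3.23×10⁻⁷ J.

-3.23×10⁻⁷ J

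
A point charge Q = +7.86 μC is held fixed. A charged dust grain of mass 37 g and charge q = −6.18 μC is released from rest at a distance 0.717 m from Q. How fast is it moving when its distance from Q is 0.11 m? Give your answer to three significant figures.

Only the electrostatic force acts, so mechanical energy is conserved: ½mv² = U₁ − U₂ = kQq(1/r₁ − 1/r₂).
U₁ − U₂ = (8.99×10⁹ N·m²/C²)(7.86×10⁻⁶ C)(-6.18×10⁻⁶ C)(1/0.717 − 1/0.110) = 3.36 J.
v = √(2·3.36/0.0370) = 13.5 m/s.

13.5 m/s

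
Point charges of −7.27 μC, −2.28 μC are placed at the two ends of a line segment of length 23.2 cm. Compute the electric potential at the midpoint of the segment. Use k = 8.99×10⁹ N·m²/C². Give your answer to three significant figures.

-7.40×10⁵ V

The total potential is the scalar sum of each charge's contribution, V = Σ kqᵢ/rᵢ.
Each charge is 0.116 m from the midpoint.
V = k[(-7.27×10⁻⁶)/(0.116) + (-2.28×10⁻⁶)/(0.116)] = -7.40×10⁵ V.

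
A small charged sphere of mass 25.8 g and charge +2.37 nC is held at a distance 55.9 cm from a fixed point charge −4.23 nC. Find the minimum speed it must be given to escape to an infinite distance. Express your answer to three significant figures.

To just escape, total mechanical energy must reach zero at infinity: ½mv²_min + U = 0, so ½mv²_min = −U = |kQq|/r.
|U| = |kQq|/r = (8.99×10⁹ N·m²/C²)(4.23×10⁻⁹)(2.37×10⁻⁹)/(0.559) = 1.61×10⁻⁷ J.
v_min = √(2|U|/m) = √(2·1.61×10⁻⁷/0.0258) = 3.54×10⁻³ m/s.

3.54×10⁻³ m/s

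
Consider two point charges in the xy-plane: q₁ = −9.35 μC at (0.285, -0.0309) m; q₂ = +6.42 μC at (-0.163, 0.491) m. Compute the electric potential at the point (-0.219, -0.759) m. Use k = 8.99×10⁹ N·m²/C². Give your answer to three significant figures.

The total potential is the scalar sum of each charge's contribution, V = Σ kqᵢ/rᵢ.
Distances from the field point to each charge: r₁ = 0.886 m, r₂ = 1.25 m.
V = k[(-9.35×10⁻⁶)/(0.886) + (6.42×10⁻⁶)/(1.25)] = -4.88×10⁴ V.

-4.88×10⁴ V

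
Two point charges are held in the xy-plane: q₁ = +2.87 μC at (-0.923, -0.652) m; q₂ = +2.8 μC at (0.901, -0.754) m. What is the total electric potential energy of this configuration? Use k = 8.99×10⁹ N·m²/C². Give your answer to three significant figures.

The work to assemble the configuration equals its total potential energy, U = Σ kqᵢqⱼ/rᵢⱼ over all pairs.
Pair separations: r₁₂ = 1.83 m.
U = (0.0395) = 0.0395 J.

0.0395 J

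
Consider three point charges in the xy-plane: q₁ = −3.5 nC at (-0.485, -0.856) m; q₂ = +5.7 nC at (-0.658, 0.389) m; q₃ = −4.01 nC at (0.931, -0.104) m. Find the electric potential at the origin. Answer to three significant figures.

Electric potential is a scalar, so the contributions from each charge add algebraically: V = Σ kqᵢ/rᵢ.
Distances from the field point to each charge: r₁ = 0.984 m, r₂ = 0.764 m, r₃ = 0.937 m.
V = k[(-3.50×10⁻⁹)/(0.984) + (5.70×10⁻⁹)/(0.764) + (-4.01×10⁻⁹)/(0.937)] = -3.43 V.

-3.43 V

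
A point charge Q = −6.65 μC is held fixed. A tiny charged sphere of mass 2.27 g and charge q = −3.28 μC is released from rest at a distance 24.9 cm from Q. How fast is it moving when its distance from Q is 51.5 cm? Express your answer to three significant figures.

18.9 m/s

Only the electrostatic force acts, so mechanical energy is conserved: ½mv² = U₁ − U₂ = kQq(1/r₁ − 1/r₂).
U₁ − U₂ = (8.99×10⁹ N·m²/C²)(-6.65×10⁻⁶ C)(-3.28×10⁻⁶ C)(1/0.249 − 1/0.515) = 0.407 J.
v = √(2·0.407/2.27×10⁻³) = 18.9 m/s.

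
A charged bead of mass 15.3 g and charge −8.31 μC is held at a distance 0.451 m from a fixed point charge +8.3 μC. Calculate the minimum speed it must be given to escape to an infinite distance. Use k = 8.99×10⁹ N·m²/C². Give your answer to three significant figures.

13.4 m/s

To just escape, total mechanical energy must reach zero at infinity: ½mv²_min + U = 0, so ½mv²_min = −U = |kQq|/r.
|U| = |kQq|/r = (8.99×10⁹ N·m²/C²)(8.30×10⁻⁶)(8.31×10⁻⁶)/(0.451) = 1.37 J.
v_min = √(2|U|/m) = √(2·1.37/0.0153) = 13.4 m/s.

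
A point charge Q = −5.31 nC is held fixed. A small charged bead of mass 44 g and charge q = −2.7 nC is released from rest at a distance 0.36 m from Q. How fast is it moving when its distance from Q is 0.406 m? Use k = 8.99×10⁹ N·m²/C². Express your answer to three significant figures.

1.36×10⁻³ m/s

Only the electrostatic force acts, so mechanical energy is conserved: ½mv² = U₁ − U₂ = kQq(1/r₁ − 1/r₂).
U₁ − U₂ = (8.99×10⁹ N·m²/C²)(-5.31×10⁻⁹ C)(-2.70×10⁻⁹ C)(1/0.360 − 1/0.406) = 4.06×10⁻⁸ J.
v = √(2·4.06×10⁻⁸/0.0440) = 1.36×10⁻³ m/s.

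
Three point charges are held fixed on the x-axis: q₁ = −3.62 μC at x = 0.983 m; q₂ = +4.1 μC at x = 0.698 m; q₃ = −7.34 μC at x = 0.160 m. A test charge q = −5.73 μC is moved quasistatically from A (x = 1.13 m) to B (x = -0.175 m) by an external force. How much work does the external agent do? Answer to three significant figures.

For quasistatic motion the external work equals the change in potential energy: W_ext = qΔV = q(V_B − V_A).
At A: distances to the source charges are 0.147 m, 0.432 m, 0.970 m; V_A = Σ kqᵢ/rᵢ = -2.04×10⁵ V.
At B: distances to the source charges are 1.16 m, 0.873 m, 0.335 m; V_B = Σ kqᵢ/rᵢ = -1.83×10⁵ V.
ΔV = V_B − V_A = 2.12×10⁴ V.
W_ext = qΔV = (-5.73×10⁻⁶ C)(2.12×10⁴ V) = -0.122 J.

-0.122 J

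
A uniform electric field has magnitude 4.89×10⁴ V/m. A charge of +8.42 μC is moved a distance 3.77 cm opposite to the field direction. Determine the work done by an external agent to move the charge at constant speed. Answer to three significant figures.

0.0155 J

The potential change for a displacement 3.77 cm opposite to the field direction is ΔV = +Ed = 1840 V.
W_ext = qΔV = 0.0155 J.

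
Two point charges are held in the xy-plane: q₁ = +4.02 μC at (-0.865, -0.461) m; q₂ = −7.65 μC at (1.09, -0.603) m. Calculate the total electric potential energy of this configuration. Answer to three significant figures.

-0.141 J

The work to assemble the configuration equals its total potential energy, U = Σ kqᵢqⱼ/rᵢⱼ over all pairs.
Pair separations: r₁₂ = 1.96 m.
U = (-0.141) = -0.141 J.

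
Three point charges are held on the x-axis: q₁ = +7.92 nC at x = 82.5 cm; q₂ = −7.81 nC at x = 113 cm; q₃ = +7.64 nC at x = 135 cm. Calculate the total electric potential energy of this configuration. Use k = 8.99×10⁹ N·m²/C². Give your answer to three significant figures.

The work to assemble the configuration equals its total potential energy, U = Σ kqᵢqⱼ/rᵢⱼ over all pairs.
Pair separations: r₁₂ = 0.305 m, r₁₃ = 0.525 m, r₂₃ = 0.220 m.
U = (-1.82×10⁻⁶) + (1.04×10⁻⁶) + (-2.44×10⁻⁶) = -3.23×10⁻⁶ J.

-3.23×10⁻⁶ J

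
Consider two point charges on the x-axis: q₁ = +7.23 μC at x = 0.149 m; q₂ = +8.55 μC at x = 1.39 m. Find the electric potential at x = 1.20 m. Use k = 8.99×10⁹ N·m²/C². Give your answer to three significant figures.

The total potential is the scalar sum of each charge's contribution, V = Σ kqᵢ/rᵢ.
Distances from the field point to each charge: r₁ = 1.05 m, r₂ = 0.190 m.
V = k[(7.23×10⁻⁶)/(1.05) + (8.55×10⁻⁶)/(0.190)] = 4.66×10⁵ V.

4.66×10⁵ V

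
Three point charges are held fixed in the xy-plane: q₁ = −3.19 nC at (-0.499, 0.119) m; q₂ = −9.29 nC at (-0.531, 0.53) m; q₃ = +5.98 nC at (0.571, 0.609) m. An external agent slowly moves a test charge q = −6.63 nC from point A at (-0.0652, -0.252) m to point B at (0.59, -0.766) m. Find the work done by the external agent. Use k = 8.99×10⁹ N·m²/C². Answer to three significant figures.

-4.09×10⁻⁷ J

For quasistatic motion the external work equals the change in potential energy: W_ext = qΔV = q(V_B − V_A).
At A: distances to the source charges are 0.571 m, 0.910 m, 1.07 m; V_A = Σ kqᵢ/rᵢ = -91.8 V.
At B: distances to the source charges are 1.40 m, 1.71 m, 1.38 m; V_B = Σ kqᵢ/rᵢ = -30.1 V.
ΔV = V_B − V_A = 61.7 V.
W_ext = qΔV = (-6.63×10⁻⁹ C)(61.7 V) = -4.09×10⁻⁷ J.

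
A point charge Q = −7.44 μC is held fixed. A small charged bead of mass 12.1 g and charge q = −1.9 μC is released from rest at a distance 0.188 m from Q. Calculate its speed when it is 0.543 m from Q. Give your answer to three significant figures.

Only the electrostatic force acts, so mechanical energy is conserved: ½mv² = U₁ − U₂ = kQq(1/r₁ − 1/r₂).
U₁ − U₂ = (8.99×10⁹ N·m²/C²)(-7.44×10⁻⁶ C)(-1.90×10⁻⁶ C)(1/0.188 − 1/0.543) = 0.442 J.
v = √(2·0.442/0.0121) = 8.55 m/s.

8.55 m/s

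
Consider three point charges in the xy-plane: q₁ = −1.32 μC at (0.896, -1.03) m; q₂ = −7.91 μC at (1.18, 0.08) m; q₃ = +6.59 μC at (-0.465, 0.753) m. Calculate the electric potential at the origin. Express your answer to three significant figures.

-1880 V

Electric potential is a scalar, so the contributions from each charge add algebraically: V = Σ kqᵢ/rᵢ.
Distances from the field point to each charge: r₁ = 1.37 m, r₂ = 1.18 m, r₃ = 0.885 m.
V = k[(-1.32×10⁻⁶)/(1.37) + (-7.91×10⁻⁶)/(1.18) + (6.59×10⁻⁶)/(0.885)] = -1880 V.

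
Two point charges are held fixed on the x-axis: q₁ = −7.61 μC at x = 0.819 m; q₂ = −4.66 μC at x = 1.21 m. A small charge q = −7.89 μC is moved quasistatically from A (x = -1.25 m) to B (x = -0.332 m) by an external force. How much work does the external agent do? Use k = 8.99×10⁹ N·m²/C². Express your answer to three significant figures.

For quasistatic motion the external work equals the change in potential energy: W_ext = qΔV = q(V_B − V_A).
At A: distances to the source charges are 2.07 m, 2.46 m; V_A = Σ kqᵢ/rᵢ = -5.01×10⁴ V.
At B: distances to the source charges are 1.15 m, 1.54 m; V_B = Σ kqᵢ/rᵢ = -8.66×10⁴ V.
ΔV = V_B − V_A = -3.65×10⁴ V.
W_ext = qΔV = (-7.89×10⁻⁶ C)(-3.65×10⁴ V) = 0.288 J.

0.288 J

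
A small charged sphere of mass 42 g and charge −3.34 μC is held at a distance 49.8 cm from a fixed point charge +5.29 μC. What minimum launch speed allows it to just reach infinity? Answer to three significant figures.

3.90 m/s

To just escape, total mechanical energy must reach zero at infinity: ½mv²_min + U = 0, so ½mv²_min = −U = |kQq|/r.
|U| = |kQq|/r = (8.99×10⁹ N·m²/C²)(5.29×10⁻⁶)(3.34×10⁻⁶)/(0.498) = 0.319 J.
v_min = √(2|U|/m) = √(2·0.319/0.0420) = 3.90 m/s.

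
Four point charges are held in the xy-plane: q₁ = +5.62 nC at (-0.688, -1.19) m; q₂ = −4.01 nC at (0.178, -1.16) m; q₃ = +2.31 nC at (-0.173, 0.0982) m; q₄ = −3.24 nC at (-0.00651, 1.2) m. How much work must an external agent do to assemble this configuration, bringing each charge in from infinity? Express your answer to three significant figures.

The work to assemble the configuration equals its total potential energy, U = Σ kqᵢqⱼ/rᵢⱼ over all pairs.
Pair separations: r₁₂ = 0.867 m, r₁₃ = 1.39 m, r₁₄ = 2.49 m, r₂₃ = 1.31 m, r₂₄ = 2.37 m, r₃₄ = 1.11 m.
Summing all 6 pair terms gives U = -2.90×10⁻⁷ J.

-2.90×10⁻⁷ J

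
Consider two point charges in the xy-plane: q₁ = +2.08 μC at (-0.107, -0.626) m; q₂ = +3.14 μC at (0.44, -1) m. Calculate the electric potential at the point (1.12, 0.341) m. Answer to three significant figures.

3.07×10⁴ V

The total potential is the scalar sum of each charge's contribution, V = Σ kqᵢ/rᵢ.
Distances from the field point to each charge: r₁ = 1.56 m, r₂ = 1.50 m.
V = k[(2.08×10⁻⁶)/(1.56) + (3.14×10⁻⁶)/(1.50)] = 3.07×10⁴ V.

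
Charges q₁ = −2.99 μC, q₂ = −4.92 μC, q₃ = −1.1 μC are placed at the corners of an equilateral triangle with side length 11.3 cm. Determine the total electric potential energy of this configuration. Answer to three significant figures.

1.86 J

The work to assemble the configuration equals its total potential energy, U = Σ kqᵢqⱼ/rᵢⱼ over all pairs.
All three pair separations equal the side length, 0.113 m.
U = (1.17) + (0.262) + (0.431) = 1.86 J.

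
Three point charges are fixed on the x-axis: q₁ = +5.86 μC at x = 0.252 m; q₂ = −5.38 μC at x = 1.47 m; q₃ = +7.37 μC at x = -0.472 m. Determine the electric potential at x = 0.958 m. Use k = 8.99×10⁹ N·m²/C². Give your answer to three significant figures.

2.65×10⁴ V

The total potential is the scalar sum of each charge's contribution, V = Σ kqᵢ/rᵢ.
Distances from the field point to each charge: r₁ = 0.706 m, r₂ = 0.512 m, r₃ = 1.43 m.
V = k[(5.86×10⁻⁶)/(0.706) + (-5.38×10⁻⁶)/(0.512) + (7.37×10⁻⁶)/(1.43)] = 2.65×10⁴ V.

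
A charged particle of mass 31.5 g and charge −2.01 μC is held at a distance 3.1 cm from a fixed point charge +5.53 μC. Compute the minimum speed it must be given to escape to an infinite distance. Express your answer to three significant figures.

To just escape, total mechanical energy must reach zero at infinity: ½mv²_min + U = 0, so ½mv²_min = −U = |kQq|/r.
|U| = |kQq|/r = (8.99×10⁹ N·m²/C²)(5.53×10⁻⁶)(2.01×10⁻⁶)/(0.0310) = 3.22 J.
v_min = √(2|U|/m) = √(2·3.22/0.0315) = 14.3 m/s.

14.3 m/s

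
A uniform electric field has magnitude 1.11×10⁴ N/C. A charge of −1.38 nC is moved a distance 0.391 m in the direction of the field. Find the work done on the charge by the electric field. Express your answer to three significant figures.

-5.99×10⁻⁶ J

The potential change for a displacement 0.391 m in the direction of the field is ΔV = −Ed = -4340 V.
W_field = −qΔV = -5.99×10⁻⁶ J.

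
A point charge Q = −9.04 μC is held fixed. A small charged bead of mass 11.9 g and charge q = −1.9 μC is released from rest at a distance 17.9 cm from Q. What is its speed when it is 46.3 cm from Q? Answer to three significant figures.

Only the electrostatic force acts, so mechanical energy is conserved: ½mv² = U₁ − U₂ = kQq(1/r₁ − 1/r₂).
U₁ − U₂ = (8.99×10⁹ N·m²/C²)(-9.04×10⁻⁶ C)(-1.90×10⁻⁶ C)(1/0.179 − 1/0.463) = 0.529 J.
v = √(2·0.529/0.0119) = 9.43 m/s.

9.43 m/s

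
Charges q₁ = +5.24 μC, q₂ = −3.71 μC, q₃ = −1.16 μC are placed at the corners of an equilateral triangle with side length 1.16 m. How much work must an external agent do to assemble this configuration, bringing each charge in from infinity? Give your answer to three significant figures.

The work to assemble the configuration equals its total potential energy, U = Σ kqᵢqⱼ/rᵢⱼ over all pairs.
All three pair separations equal the side length, 1.16 m.
U = (-0.151) + (-0.0471) + (0.0334) = -0.164 J.

-0.164 J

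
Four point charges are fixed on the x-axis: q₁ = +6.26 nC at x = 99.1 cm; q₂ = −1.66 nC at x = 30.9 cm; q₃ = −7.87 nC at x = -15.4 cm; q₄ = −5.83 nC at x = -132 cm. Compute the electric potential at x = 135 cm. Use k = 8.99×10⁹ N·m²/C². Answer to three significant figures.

Electric potential is a scalar, so the contributions from each charge add algebraically: V = Σ kqᵢ/rᵢ.
Distances from the field point to each charge: r₁ = 0.359 m, r₂ = 1.04 m, r₃ = 1.50 m, r₄ = 2.67 m.
V = k[(6.26×10⁻⁹)/(0.359) + (-1.66×10⁻⁹)/(1.04) + (-7.87×10⁻⁹)/(1.50) + (-5.83×10⁻⁹)/(2.67)] = 75.8 V.

75.8 V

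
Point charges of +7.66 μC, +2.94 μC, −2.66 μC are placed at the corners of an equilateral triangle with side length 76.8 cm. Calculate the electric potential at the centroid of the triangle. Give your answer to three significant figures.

1.61×10⁵ V

The total potential is the scalar sum of each charge's contribution, V = Σ kqᵢ/rᵢ.
The distance from each vertex to the centroid is a/√3 = 0.443 m.
V = k[(7.66×10⁻⁶)/(0.443) + (2.94×10⁻⁶)/(0.443) + (-2.66×10⁻⁶)/(0.443)] = 1.61×10⁵ V.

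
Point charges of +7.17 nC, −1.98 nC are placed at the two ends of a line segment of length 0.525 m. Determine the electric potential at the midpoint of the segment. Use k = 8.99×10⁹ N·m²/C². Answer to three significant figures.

178 V

The total potential is the scalar sum of each charge's contribution, V = Σ kqᵢ/rᵢ.
Each charge is 0.263 m from the midpoint.
V = k[(7.17×10⁻⁹)/(0.263) + (-1.98×10⁻⁹)/(0.263)] = 178 V.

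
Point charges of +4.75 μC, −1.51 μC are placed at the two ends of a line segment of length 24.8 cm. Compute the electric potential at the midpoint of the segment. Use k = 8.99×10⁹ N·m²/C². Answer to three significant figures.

Electric potential is a scalar, so the contributions from each charge add algebraically: V = Σ kqᵢ/rᵢ.
Each charge is 0.124 m from the midpoint.
V = k[(4.75×10⁻⁶)/(0.124) + (-1.51×10⁻⁶)/(0.124)] = 2.35×10⁵ V.

2.35×10⁵ V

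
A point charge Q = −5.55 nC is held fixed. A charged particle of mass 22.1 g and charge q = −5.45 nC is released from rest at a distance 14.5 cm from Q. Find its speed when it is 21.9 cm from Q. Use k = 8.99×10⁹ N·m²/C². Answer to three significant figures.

7.57×10⁻³ m/s

Only the electrostatic force acts, so mechanical energy is conserved: ½mv² = U₁ − U₂ = kQq(1/r₁ − 1/r₂).
U₁ − U₂ = (8.99×10⁹ N·m²/C²)(-5.55×10⁻⁹ C)(-5.45×10⁻⁹ C)(1/0.145 − 1/0.219) = 6.34×10⁻⁷ J.
v = √(2·6.34×10⁻⁷/0.0221) = 7.57×10⁻³ m/s.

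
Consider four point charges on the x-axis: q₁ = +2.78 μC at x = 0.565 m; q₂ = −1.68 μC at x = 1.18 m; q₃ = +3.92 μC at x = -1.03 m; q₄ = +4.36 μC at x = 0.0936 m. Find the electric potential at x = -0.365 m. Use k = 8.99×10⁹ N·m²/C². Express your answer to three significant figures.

The total potential is the scalar sum of each charge's contribution, V = Σ kqᵢ/rᵢ.
Distances from the field point to each charge: r₁ = 0.930 m, r₂ = 1.54 m, r₃ = 0.665 m, r₄ = 0.459 m.
V = k[(2.78×10⁻⁶)/(0.930) + (-1.68×10⁻⁶)/(1.54) + (3.92×10⁻⁶)/(0.665) + (4.36×10⁻⁶)/(0.459)] = 1.56×10⁵ V.

1.56×10⁵ V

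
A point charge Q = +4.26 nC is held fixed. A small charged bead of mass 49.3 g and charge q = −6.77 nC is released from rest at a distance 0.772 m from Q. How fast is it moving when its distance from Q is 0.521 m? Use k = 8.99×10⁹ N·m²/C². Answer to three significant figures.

2.56×10⁻³ m/s

Only the electrostatic force acts, so mechanical energy is conserved: ½mv² = U₁ − U₂ = kQq(1/r₁ − 1/r₂).
U₁ − U₂ = (8.99×10⁹ N·m²/C²)(4.26×10⁻⁹ C)(-6.77×10⁻⁹ C)(1/0.772 − 1/0.521) = 1.62×10⁻⁷ J.
v = √(2·1.62×10⁻⁷/0.0493) = 2.56×10⁻³ m/s.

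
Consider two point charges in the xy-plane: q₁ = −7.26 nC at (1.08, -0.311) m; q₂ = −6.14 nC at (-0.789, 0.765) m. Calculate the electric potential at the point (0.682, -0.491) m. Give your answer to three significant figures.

Electric potential is a scalar, so the contributions from each charge add algebraically: V = Σ kqᵢ/rᵢ.
Distances from the field point to each charge: r₁ = 0.437 m, r₂ = 1.93 m.
V = k[(-7.26×10⁻⁹)/(0.437) + (-6.14×10⁻⁹)/(1.93)] = -178 V.

-178 V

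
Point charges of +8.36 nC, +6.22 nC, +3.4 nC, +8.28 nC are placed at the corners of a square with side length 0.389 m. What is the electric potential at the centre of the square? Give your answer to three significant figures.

The total potential is the scalar sum of each charge's contribution, V = Σ kqᵢ/rᵢ.
The distance from each corner to the centre is a√2/2 = 0.275 m.
V = k[(8.36×10⁻⁹)/(0.275) + (6.22×10⁻⁹)/(0.275) + (3.40×10⁻⁹)/(0.275) + (8.28×10⁻⁹)/(0.275)] = 858 V.

858 V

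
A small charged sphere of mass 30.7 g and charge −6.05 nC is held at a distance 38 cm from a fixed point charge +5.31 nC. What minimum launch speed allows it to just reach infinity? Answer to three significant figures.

7.04×10⁻³ m/s

To just escape, total mechanical energy must reach zero at infinity: ½mv²_min + U = 0, so ½mv²_min = −U = |kQq|/r.
|U| = |kQq|/r = (8.99×10⁹ N·m²/C²)(5.31×10⁻⁹)(6.05×10⁻⁹)/(0.380) = 7.60×10⁻⁷ J.
v_min = √(2|U|/m) = √(2·7.60×10⁻⁷/0.0307) = 7.04×10⁻³ m/s.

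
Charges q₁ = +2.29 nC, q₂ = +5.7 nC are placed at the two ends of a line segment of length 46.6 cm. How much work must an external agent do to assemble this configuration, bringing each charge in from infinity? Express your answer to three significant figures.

2.52×10⁻⁷ J

The work to assemble the configuration equals its total potential energy, U = Σ kqᵢqⱼ/rᵢⱼ over all pairs.
The separation is r = 0.466 m.
U = (2.52×10⁻⁷) = 2.52×10⁻⁷ J.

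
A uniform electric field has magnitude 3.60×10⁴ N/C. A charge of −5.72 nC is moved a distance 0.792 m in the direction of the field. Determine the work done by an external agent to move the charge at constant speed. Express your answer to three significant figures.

1.63×10⁻⁴ J

The potential change for a displacement 0.792 m in the direction of the field is ΔV = −Ed = -2.85×10⁴ V.
W_ext = qΔV = 1.63×10⁻⁴ J.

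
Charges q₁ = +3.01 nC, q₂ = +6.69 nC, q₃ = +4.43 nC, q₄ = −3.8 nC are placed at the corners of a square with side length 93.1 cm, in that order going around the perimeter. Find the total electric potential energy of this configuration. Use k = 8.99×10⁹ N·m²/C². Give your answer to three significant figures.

The assembly work is the sum of pairwise potential energies, U = Σ_{i<j} kqᵢqⱼ/rᵢⱼ.
The four side pairs have separation 0.931 m and the two diagonal pairs 1.32 m.
Summing all 6 pair terms gives U = 1.25×10⁻⁷ J.

1.25×10⁻⁷ J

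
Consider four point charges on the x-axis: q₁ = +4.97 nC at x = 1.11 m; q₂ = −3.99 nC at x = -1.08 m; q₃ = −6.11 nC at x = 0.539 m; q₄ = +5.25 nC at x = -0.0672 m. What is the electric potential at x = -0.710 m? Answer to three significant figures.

-43.0 V

The total potential is the scalar sum of each charge's contribution, V = Σ kqᵢ/rᵢ.
Distances from the field point to each charge: r₁ = 1.82 m, r₂ = 0.370 m, r₃ = 1.25 m, r₄ = 0.643 m.
V = k[(4.97×10⁻⁹)/(1.82) + (-3.99×10⁻⁹)/(0.370) + (-6.11×10⁻⁹)/(1.25) + (5.25×10⁻⁹)/(0.643)] = -43.0 V.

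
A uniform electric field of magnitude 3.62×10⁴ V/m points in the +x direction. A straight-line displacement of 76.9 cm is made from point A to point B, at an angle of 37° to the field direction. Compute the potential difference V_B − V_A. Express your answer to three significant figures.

Only the component of displacement along E changes the potential: ΔV = −E·d·cosθ.
ΔV = −(3.62×10⁴ V/m)(0.769 m)cos37° = -2.22×10⁴ V.

-2.22×10⁴ V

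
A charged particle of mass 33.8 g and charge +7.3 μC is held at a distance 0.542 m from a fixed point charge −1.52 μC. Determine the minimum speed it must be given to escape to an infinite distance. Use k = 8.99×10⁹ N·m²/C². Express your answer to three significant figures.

3.30 m/s

To just escape, total mechanical energy must reach zero at infinity: ½mv²_min + U = 0, so ½mv²_min = −U = |kQq|/r.
|U| = |kQq|/r = (8.99×10⁹ N·m²/C²)(1.52×10⁻⁶)(7.30×10⁻⁶)/(0.542) = 0.184 J.
v_min = √(2|U|/m) = √(2·0.184/0.0338) = 3.30 m/s.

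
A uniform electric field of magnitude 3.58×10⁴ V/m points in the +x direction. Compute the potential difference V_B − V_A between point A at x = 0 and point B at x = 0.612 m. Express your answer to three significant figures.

-2.19×10⁴ V

In a uniform field, potential decreases in the direction of E: V_B − V_A = −E·Δx.
V_B − V_A = −(3.58×10⁴ V/m)(0.612 m) = -2.19×10⁴ V.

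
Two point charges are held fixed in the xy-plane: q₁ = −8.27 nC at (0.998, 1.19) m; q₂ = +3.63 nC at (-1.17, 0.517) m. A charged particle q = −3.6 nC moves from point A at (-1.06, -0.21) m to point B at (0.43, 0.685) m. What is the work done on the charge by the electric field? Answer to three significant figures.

-3.31×10⁻⁷ J

The work done by the electric force is W_field = −ΔU = −q(V_B − V_A) = q(V_A − V_B).
At A: distances to the source charges are 2.49 m, 0.735 m; V_A = Σ kqᵢ/rᵢ = 14.5 V.
At B: distances to the source charges are 0.760 m, 1.61 m; V_B = Σ kqᵢ/rᵢ = -77.5 V.
ΔV = V_B − V_A = -92.0 V.
W_field = −qΔV = −(-3.60×10⁻⁹ C)(-92.0 V) = -3.31×10⁻⁷ J.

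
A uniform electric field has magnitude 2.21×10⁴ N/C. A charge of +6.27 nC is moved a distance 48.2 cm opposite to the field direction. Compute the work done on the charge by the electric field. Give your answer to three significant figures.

-6.68×10⁻⁵ J

The potential change for a displacement 48.2 cm opposite to the field direction is ΔV = +Ed = 1.07×10⁴ V.
W_field = −qΔV = -6.68×10⁻⁵ J.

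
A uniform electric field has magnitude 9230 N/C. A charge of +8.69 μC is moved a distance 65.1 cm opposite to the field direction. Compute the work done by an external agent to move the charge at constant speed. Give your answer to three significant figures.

The potential change for a displacement 65.1 cm opposite to the field direction is ΔV = +Ed = 6010 V.
W_ext = qΔV = 0.0522 J.

0.0522 J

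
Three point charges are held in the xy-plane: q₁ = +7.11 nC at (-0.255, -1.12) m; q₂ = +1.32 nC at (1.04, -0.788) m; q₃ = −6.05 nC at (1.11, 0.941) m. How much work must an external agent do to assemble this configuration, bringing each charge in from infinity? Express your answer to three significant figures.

The work to assemble the configuration equals its total potential energy, U = Σ kqᵢqⱼ/rᵢⱼ over all pairs.
Pair separations: r₁₂ = 1.34 m, r₁₃ = 2.47 m, r₂₃ = 1.73 m.
U = (6.31×10⁻⁸) + (-1.56×10⁻⁷) + (-4.15×10⁻⁸) = -1.35×10⁻⁷ J.

-1.35×10⁻⁷ J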